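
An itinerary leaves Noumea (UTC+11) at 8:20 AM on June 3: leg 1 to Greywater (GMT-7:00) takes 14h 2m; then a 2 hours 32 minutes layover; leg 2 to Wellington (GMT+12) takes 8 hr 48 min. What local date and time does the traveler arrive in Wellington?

Convert departure to UTC: 8:20 AM − 11:00 = 9:20 PM UTC on Jun 2.
Add 14 hours and 2 minutes leg 1 → 11:22 AM UTC (Jun 3).
Add 2 hours 32 minutes layover in Greywater → 1:54 PM UTC.
Add 8 hours and 48 minutes leg 2 → 10:42 PM UTC.
Wellington is UTC+12:00, so local arrival = 10:42 PM + 12:00 = 10:42 AM on Jun 4.

10:42 AM on Jun 4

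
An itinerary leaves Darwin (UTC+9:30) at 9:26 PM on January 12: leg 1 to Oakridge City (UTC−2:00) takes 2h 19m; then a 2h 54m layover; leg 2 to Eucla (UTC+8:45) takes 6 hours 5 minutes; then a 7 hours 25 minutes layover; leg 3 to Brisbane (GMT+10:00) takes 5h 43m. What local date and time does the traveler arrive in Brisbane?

10:22 PM on January 13

Convert departure to UTC: 9:26 PM − 9:30 = 11:56 AM UTC on Jan 12.
Add 2 hours and 19 minutes leg 1 → 2:15 PM UTC.
Add 2 hours 54 minutes layover in Oakridge City → 5:09 PM UTC.
Add 6 hours 5 minutes leg 2 → 11:14 PM UTC.
Add 7 hours and 25 minutes layover in Eucla → 6:39 AM UTC (Jan 13).
Add 5 hours and 43 minutes leg 3 → 12:22 PM UTC.
Brisbane is UTC+10:00, so local arrival = 12:22 PM + 10:00 = 10:22 PM on Jan 13.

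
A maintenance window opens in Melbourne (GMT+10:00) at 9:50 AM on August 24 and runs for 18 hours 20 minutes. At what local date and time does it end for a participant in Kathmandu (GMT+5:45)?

Kathmandu is 4:15 behind Melbourne.
After 18 hours 20 minutes it is 4:10 AM (Aug 25) in Melbourne.
Shift by the zone difference: 4:10 AM − 4:15 = 11:55 PM on Aug 24 in Kathmandu.

11:55 PM on Aug 24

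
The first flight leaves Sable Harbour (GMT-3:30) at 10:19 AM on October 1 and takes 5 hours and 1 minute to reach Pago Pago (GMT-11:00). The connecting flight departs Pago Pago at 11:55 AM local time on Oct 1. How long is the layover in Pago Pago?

Convert departure to UTC: 10:19 AM + 3:30 = 1:49 PM UTC on Oct 1.
Add 5 hours 1 minute flight time → 6:50 PM UTC.
Pago Pago is UTC−11:00, so local arrival = 6:50 PM − 11:00 = 7:50 AM on Oct 1.
Layover = 11:55 AM − 7:50 AM = 4 hours 5 minutes.

4 hours 5 minutes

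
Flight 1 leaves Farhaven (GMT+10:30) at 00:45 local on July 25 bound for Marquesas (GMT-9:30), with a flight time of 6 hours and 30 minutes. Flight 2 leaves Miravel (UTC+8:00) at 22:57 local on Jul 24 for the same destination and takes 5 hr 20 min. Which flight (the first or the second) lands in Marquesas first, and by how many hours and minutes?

the second, by 28 minutes

Flight 1 in UTC: 00:45 − 10:30 = 14:15 on Jul 24.
+6 hours and 30 minutes → arrive 20:45 UTC on Jul 24.
Flight 2 in UTC: 22:57 − 8:00 = 14:57 on Jul 24.
+5 hours and 20 minutes → arrive 20:17 UTC on Jul 24.
Flight 2 lands earlier by 28 minutes.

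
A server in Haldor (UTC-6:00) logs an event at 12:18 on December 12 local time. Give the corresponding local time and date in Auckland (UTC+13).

In UTC: 12:18 + 6:00 = 18:18 on Dec 12.
Auckland is UTC+13:00: 18:18 + 13:00 = 07:18 on Dec 13.

07:18 on December 13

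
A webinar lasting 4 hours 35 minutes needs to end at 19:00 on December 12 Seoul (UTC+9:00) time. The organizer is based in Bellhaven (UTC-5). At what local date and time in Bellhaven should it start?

00:25 on December 12

Target end time in UTC: 19:00 − 9:00 = 10:00 on Dec 12.
Subtract 4 hours and 35 minutes → start 05:25 UTC on Dec 12.
Bellhaven is UTC−5:00: 05:25 − 5:00 = 00:25 on Dec 12.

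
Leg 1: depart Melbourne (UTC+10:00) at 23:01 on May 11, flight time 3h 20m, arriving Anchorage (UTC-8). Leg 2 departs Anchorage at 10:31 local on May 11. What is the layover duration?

Convert departure to UTC: 23:01 − 10:00 = 13:01 UTC on May 11.
Add 3 hours 20 minutes flight time → 16:21 UTC.
Anchorage is UTC−8:00, so local arrival = 16:21 − 8:00 = 08:21 on May 11.
Layover = 10:31 − 08:21 = 2 hours 10 minutes.

2 hours 10 minutes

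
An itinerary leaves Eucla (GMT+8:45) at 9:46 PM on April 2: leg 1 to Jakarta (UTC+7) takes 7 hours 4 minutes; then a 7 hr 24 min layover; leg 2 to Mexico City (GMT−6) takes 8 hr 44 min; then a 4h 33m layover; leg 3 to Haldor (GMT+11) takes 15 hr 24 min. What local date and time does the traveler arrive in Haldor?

Convert departure to UTC: 9:46 PM − 8:45 = 1:01 PM UTC on Apr 2.
Add 7 hours 4 minutes leg 1 → 8:05 PM UTC.
Add 7 hours and 24 minutes layover in Jakarta → 3:29 AM UTC (Apr 3).
Add 8 hours 44 minutes leg 2 → 12:13 PM UTC.
Add 4 hours and 33 minutes layover in Mexico City → 4:46 PM UTC.
Add 15 hours 24 minutes leg 3 → 8:10 AM UTC (Apr 4).
Haldor is UTC+11:00, so local arrival = 8:10 AM + 11:00 = 7:10 PM on Apr 4.

7:10 PM on April 4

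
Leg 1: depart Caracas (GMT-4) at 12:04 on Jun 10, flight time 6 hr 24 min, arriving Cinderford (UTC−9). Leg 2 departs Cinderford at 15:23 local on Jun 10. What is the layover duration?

1 hour 55 minutes

Convert departure to UTC: 12:04 + 4:00 = 16:04 UTC on Jun 10.
Add 6 hours and 24 minutes flight time → 22:28 UTC.
Cinderford is UTC−9:00, so local arrival = 22:28 − 9:00 = 13:28 on Jun 10.
Layover = 15:23 − 13:28 = 1 hour 55 minutes.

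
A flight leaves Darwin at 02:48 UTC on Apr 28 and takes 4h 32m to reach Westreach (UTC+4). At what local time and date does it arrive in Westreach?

Departure is given in UTC: 02:48 on Apr 28.
Add 4 hours and 32 minutes → 07:20 UTC.
Westreach is UTC+4:00: 07:20 + 4:00 = 11:20 on Apr 28.

11:20 on Apr 28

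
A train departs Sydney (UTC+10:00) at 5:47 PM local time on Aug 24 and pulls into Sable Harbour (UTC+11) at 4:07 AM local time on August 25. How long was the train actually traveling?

Sable Harbour is 1:00 ahead of Sydney.
Clock-face elapsed time (ignoring zones) is 10 hours 20 minutes.
Actual elapsed = 10 hours 20 minutes − 1:00 = 9 hours 20 minutes.

9 hours 20 minutes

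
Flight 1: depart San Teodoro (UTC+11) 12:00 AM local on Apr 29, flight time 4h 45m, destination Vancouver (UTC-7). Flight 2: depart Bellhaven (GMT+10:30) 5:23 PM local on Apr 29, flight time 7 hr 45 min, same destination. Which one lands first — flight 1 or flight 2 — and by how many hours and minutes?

Flight 1 in UTC: 12:00 AM − 11:00 = 1:00 PM on Apr 28.
+4 hours 45 minutes → arrive 5:45 PM UTC on Apr 28.
Flight 2 in UTC: 5:23 PM − 10:30 = 6:53 AM on Apr 29.
+7 hours and 45 minutes → arrive 2:38 PM UTC on Apr 29.
Flight 1 lands earlier by 20 hours 53 minutes.

the first, by 20 hours 53 minutes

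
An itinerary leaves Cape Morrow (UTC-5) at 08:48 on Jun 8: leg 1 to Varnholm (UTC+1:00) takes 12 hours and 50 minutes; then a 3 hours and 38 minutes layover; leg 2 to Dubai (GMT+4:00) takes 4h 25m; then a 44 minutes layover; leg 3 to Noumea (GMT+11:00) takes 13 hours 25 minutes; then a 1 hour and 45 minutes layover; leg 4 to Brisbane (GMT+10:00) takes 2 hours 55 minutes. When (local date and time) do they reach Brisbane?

15:30 on Jun 10

Convert departure to UTC: 08:48 + 5:00 = 13:48 UTC on Jun 8.
Add 12 hours and 50 minutes leg 1 → 02:38 UTC (Jun 9).
Add 3 hours and 38 minutes layover in Varnholm → 06:16 UTC.
Add 4 hours 25 minutes leg 2 → 10:41 UTC.
Add 44 minutes layover in Dubai → 11:25 UTC.
Add 13 hours 25 minutes leg 3 → 00:50 UTC (Jun 10).
Add 1 hour and 45 minutes layover in Noumea → 02:35 UTC.
Add 2 hours 55 minutes leg 4 → 05:30 UTC.
Brisbane is UTC+10:00, so local arrival = 05:30 + 10:00 = 15:30 on Jun 10.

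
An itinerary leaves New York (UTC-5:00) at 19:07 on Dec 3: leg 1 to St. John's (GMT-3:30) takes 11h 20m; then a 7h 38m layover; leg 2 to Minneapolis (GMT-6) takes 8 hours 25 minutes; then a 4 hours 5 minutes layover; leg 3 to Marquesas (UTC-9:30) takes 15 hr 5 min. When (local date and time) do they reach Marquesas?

Convert departure to UTC: 19:07 + 5:00 = 00:07 UTC on Dec 4.
Add 11 hours and 20 minutes leg 1 → 11:27 UTC.
Add 7 hours and 38 minutes layover in St. John's → 19:05 UTC.
Add 8 hours 25 minutes leg 2 → 03:30 UTC (Dec 5).
Add 4 hours and 5 minutes layover in Minneapolis → 07:35 UTC.
Add 15 hours 5 minutes leg 3 → 22:40 UTC.
Marquesas is UTC−9:30, so local arrival = 22:40 − 9:30 = 13:10 on Dec 5.

13:10 on Dec 5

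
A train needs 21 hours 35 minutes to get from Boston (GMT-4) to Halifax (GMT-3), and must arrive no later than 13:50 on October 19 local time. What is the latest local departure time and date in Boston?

15:15 on October 18

Target arrival in UTC: 13:50 + 3:00 = 16:50 on Oct 19.
Subtract 21 hours and 35 minutes → departure 19:15 UTC on Oct 18.
Boston is UTC−4:00: 19:15 − 4:00 = 15:15 on Oct 18.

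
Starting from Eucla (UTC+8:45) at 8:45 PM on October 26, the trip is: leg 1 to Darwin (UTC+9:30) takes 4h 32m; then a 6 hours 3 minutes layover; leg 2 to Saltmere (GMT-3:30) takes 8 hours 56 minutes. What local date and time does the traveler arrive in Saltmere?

Convert departure to UTC: 8:45 PM − 8:45 = 12:00 PM UTC on Oct 26.
Add 4 hours 32 minutes leg 1 → 4:32 PM UTC.
Add 6 hours and 3 minutes layover in Darwin → 10:35 PM UTC.
Add 8 hours and 56 minutes leg 2 → 7:31 AM UTC (Oct 27).
Saltmere is UTC−3:30, so local arrival = 7:31 AM − 3:30 = 4:01 AM on Oct 27.

4:01 AM on Oct 27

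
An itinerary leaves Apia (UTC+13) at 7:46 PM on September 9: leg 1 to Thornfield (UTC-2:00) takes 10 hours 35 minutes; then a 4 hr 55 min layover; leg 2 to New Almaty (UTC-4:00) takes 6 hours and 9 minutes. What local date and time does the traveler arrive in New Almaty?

Convert departure to UTC: 7:46 PM − 13:00 = 6:46 AM UTC on Sep 9.
Add 10 hours and 35 minutes leg 1 → 5:21 PM UTC.
Add 4 hours 55 minutes layover in Thornfield → 10:16 PM UTC.
Add 6 hours 9 minutes leg 2 → 4:25 AM UTC (Sep 10).
New Almaty is UTC−4:00, so local arrival = 4:25 AM − 4:00 = 12:25 AM on Sep 10.

12:25 AM on September 10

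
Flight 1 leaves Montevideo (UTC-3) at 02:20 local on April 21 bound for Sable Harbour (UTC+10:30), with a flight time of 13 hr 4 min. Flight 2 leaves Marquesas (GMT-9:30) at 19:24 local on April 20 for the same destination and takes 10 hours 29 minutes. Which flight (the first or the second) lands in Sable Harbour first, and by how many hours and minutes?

the second, by 3 hours 1 minute

Flight 1 in UTC: 02:20 + 3:00 = 05:20 on Apr 21.
+13 hours and 4 minutes → arrive 18:24 UTC on Apr 21.
Flight 2 in UTC: 19:24 + 9:30 = 04:54 on Apr 21.
+10 hours 29 minutes → arrive 15:23 UTC on Apr 21.
Flight 2 lands earlier by 3 hours 1 minute.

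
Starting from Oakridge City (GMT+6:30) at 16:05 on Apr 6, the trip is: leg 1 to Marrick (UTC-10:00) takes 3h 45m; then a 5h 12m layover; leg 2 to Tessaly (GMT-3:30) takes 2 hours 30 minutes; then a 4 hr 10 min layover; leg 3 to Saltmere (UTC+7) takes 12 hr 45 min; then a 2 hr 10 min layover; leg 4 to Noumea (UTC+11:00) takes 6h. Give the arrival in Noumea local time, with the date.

09:07 on April 8

Convert departure to UTC: 16:05 − 6:30 = 09:35 UTC on Apr 6.
Add 3 hours 45 minutes leg 1 → 13:20 UTC.
Add 5 hours 12 minutes layover in Marrick → 18:32 UTC.
Add 2 hours and 30 minutes leg 2 → 21:02 UTC.
Add 4 hours 10 minutes layover in Tessaly → 01:12 UTC (Apr 7).
Add 12 hours 45 minutes leg 3 → 13:57 UTC.
Add 2 hours and 10 minutes layover in Saltmere → 16:07 UTC.
Add 6 hours leg 4 → 22:07 UTC.
Noumea is UTC+11:00, so local arrival = 22:07 + 11:00 = 09:07 on Apr 8.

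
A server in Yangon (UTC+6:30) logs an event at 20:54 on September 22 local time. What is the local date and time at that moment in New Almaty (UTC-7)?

07:24 on September 22

In UTC: 20:54 − 6:30 = 14:24 on Sep 22.
New Almaty is UTC−7:00: 14:24 − 7:00 = 07:24 on Sep 22.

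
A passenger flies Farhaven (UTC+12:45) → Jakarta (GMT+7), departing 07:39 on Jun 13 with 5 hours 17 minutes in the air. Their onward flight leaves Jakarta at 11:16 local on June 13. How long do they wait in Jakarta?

4 hours 5 minutes

Convert departure to UTC: 07:39 − 12:45 = 18:54 UTC on Jun 12.
Add 5 hours and 17 minutes flight time → 00:11 UTC (Jun 13).
Jakarta is UTC+7:00, so local arrival = 00:11 + 7:00 = 07:11 on Jun 13.
Layover = 11:16 − 07:11 = 4 hours 5 minutes.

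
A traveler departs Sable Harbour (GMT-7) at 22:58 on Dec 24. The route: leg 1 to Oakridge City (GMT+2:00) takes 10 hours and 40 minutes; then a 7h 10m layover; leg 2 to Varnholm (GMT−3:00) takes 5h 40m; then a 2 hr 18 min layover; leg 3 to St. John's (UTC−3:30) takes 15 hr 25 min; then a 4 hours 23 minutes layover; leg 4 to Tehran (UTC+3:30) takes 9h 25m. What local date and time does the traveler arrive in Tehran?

16:29 on Dec 27

Convert departure to UTC: 22:58 + 7:00 = 05:58 UTC on Dec 25.
Add 10 hours and 40 minutes leg 1 → 16:38 UTC.
Add 7 hours and 10 minutes layover in Oakridge City → 23:48 UTC.
Add 5 hours 40 minutes leg 2 → 05:28 UTC (Dec 26).
Add 2 hours and 18 minutes layover in Varnholm → 07:46 UTC.
Add 15 hours 25 minutes leg 3 → 23:11 UTC.
Add 4 hours 23 minutes layover in St. John's → 03:34 UTC (Dec 27).
Add 9 hours 25 minutes leg 4 → 12:59 UTC.
Tehran is UTC+3:30, so local arrival = 12:59 + 3:30 = 16:29 on Dec 27.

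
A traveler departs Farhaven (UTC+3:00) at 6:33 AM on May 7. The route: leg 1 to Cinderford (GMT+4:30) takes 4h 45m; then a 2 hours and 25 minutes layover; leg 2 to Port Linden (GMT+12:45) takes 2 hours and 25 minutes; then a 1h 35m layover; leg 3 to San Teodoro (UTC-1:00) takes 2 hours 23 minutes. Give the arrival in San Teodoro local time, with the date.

Convert departure to UTC: 6:33 AM − 3:00 = 3:33 AM UTC on May 7.
Add 4 hours and 45 minutes leg 1 → 8:18 AM UTC.
Add 2 hours 25 minutes layover in Cinderford → 10:43 AM UTC.
Add 2 hours 25 minutes leg 2 → 1:08 PM UTC.
Add 1 hour and 35 minutes layover in Port Linden → 2:43 PM UTC.
Add 2 hours and 23 minutes leg 3 → 5:06 PM UTC.
San Teodoro is UTC−1:00, so local arrival = 5:06 PM − 1:00 = 4:06 PM on May 7.

4:06 PM on May 7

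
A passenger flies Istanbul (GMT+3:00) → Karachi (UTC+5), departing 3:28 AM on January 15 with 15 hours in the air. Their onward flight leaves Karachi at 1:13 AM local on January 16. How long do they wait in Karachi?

Convert departure to UTC: 3:28 AM − 3:00 = 12:28 AM UTC on Jan 15.
Add 15 hours flight time → 3:28 PM UTC.
Karachi is UTC+5:00, so local arrival = 3:28 PM + 5:00 = 8:28 PM on Jan 15.
Layover = 1:13 AM − 8:28 PM (+1 day) = 4 hours 45 minutes.

4 hours 45 minutes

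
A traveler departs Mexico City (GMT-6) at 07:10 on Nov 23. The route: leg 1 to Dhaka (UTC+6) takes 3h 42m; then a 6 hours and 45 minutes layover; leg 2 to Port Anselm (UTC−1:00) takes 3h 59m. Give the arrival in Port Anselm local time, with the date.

Convert departure to UTC: 07:10 + 6:00 = 13:10 UTC on Nov 23.
Add 3 hours and 42 minutes leg 1 → 16:52 UTC.
Add 6 hours 45 minutes layover in Dhaka → 23:37 UTC.
Add 3 hours 59 minutes leg 2 → 03:36 UTC (Nov 24).
Port Anselm is UTC−1:00, so local arrival = 03:36 − 1:00 = 02:36 on Nov 24.

02:36 on November 24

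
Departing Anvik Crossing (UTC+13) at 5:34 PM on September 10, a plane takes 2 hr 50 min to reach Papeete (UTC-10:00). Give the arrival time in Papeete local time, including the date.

9:24 PM on Sep 9

Convert departure to UTC: 5:34 PM − 13:00 = 4:34 AM UTC on Sep 10.
Add 2 hours 50 minutes travel time → 7:24 AM UTC.
Papeete is UTC−10:00, so local arrival = 7:24 AM − 10:00 = 9:24 PM on Sep 9.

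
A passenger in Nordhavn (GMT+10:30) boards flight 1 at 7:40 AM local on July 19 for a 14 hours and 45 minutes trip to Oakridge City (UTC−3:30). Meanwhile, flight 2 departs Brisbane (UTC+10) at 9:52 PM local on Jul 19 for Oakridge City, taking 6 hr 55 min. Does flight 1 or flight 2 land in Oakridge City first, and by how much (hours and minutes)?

the first, by 6 hours 52 minutes

Flight 1 in UTC: 7:40 AM − 10:30 = 9:10 PM on Jul 18.
+14 hours 45 minutes → arrive 11:55 AM UTC on Jul 19.
Flight 2 in UTC: 9:52 PM − 10:00 = 11:52 AM on Jul 19.
+6 hours and 55 minutes → arrive 6:47 PM UTC on Jul 19.
Flight 1 lands earlier by 6 hours 52 minutes.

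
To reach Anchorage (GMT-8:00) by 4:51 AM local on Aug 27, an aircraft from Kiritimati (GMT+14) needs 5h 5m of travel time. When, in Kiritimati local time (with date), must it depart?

Target arrival in UTC: 4:51 AM + 8:00 = 12:51 PM on Aug 27.
Subtract 5 hours 5 minutes → departure 7:46 AM UTC on Aug 27.
Kiritimati is UTC+14:00: 7:46 AM + 14:00 = 9:46 PM on Aug 27.

9:46 PM on August 27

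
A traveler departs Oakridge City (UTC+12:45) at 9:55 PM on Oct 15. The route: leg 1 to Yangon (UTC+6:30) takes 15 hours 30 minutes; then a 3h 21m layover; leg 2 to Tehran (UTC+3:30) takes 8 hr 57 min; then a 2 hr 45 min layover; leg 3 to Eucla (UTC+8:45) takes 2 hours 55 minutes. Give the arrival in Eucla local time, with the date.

3:23 AM on October 17

Convert departure to UTC: 9:55 PM − 12:45 = 9:10 AM UTC on Oct 15.
Add 15 hours 30 minutes leg 1 → 12:40 AM UTC (Oct 16).
Add 3 hours and 21 minutes layover in Yangon → 4:01 AM UTC.
Add 8 hours and 57 minutes leg 2 → 12:58 PM UTC.
Add 2 hours and 45 minutes layover in Tehran → 3:43 PM UTC.
Add 2 hours 55 minutes leg 3 → 6:38 PM UTC.
Eucla is UTC+8:45, so local arrival = 6:38 PM + 8:45 = 3:23 AM on Oct 17.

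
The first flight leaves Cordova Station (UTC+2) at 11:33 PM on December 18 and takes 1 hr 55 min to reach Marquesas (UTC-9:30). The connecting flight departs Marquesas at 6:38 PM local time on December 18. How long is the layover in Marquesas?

Convert departure to UTC: 11:33 PM − 2:00 = 9:33 PM UTC on Dec 18.
Add 1 hour and 55 minutes flight time → 11:28 PM UTC.
Marquesas is UTC−9:30, so local arrival = 11:28 PM − 9:30 = 1:58 PM on Dec 18.
Layover = 6:38 PM − 1:58 PM = 4 hours 40 minutes.

4 hours 40 minutes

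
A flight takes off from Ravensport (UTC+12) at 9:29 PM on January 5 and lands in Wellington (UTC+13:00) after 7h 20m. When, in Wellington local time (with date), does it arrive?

Convert departure to UTC: 9:29 PM − 12:00 = 9:29 AM UTC on Jan 5.
Add 7 hours 20 minutes travel time → 4:49 PM UTC.
Wellington is UTC+13:00, so local arrival = 4:49 PM + 13:00 = 5:49 AM on Jan 6.

5:49 AM on Jan 6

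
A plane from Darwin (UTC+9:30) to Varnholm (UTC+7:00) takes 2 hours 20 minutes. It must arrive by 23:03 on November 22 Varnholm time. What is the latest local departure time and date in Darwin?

23:13 on Nov 22

Target arrival in UTC: 23:03 − 7:00 = 16:03 on Nov 22.
Subtract 2 hours 20 minutes → departure 13:43 UTC on Nov 22.
Darwin is UTC+9:30: 13:43 + 9:30 = 23:13 on Nov 22.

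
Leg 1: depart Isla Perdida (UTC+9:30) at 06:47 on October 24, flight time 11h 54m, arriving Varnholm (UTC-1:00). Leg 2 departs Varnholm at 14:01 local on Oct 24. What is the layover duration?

5 hours 50 minutes

Convert departure to UTC: 06:47 − 9:30 = 21:17 UTC on Oct 23.
Add 11 hours 54 minutes flight time → 09:11 UTC (Oct 24).
Varnholm is UTC−1:00, so local arrival = 09:11 − 1:00 = 08:11 on Oct 24.
Layover = 14:01 − 08:11 = 5 hours 50 minutes.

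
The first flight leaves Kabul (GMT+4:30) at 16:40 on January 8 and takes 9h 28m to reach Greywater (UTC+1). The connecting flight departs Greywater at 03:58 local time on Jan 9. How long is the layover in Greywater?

Convert departure to UTC: 16:40 − 4:30 = 12:10 UTC on Jan 8.
Add 9 hours and 28 minutes flight time → 21:38 UTC.
Greywater is UTC+1:00, so local arrival = 21:38 + 1:00 = 22:38 on Jan 8.
Layover = 03:58 − 22:38 (+1 day) = 5 hours 20 minutes.

5 hours 20 minutes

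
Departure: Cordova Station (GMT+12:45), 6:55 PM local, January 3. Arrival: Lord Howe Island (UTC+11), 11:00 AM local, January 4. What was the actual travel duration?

17 hours 50 minutes

Lord Howe Island is 1:45 behind Cordova Station.
Clock-face elapsed time (ignoring zones) is 16 hours 5 minutes.
Actual elapsed = 16 hours 5 minutes + 1:45 = 17 hours 50 minutes.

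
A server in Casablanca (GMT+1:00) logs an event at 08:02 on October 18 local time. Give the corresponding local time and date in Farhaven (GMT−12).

In UTC: 08:02 − 1:00 = 07:02 on Oct 18.
Farhaven is UTC−12:00: 07:02 − 12:00 = 19:02 on Oct 17.

19:02 on Oct 17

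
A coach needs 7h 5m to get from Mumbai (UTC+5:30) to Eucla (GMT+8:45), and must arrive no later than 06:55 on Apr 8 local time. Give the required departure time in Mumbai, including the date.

20:35 on April 7

Target arrival in UTC: 06:55 − 8:45 = 22:10 on Apr 7.
Subtract 7 hours and 5 minutes → departure 15:05 UTC on Apr 7.
Mumbai is UTC+5:30: 15:05 + 5:30 = 20:35 on Apr 7.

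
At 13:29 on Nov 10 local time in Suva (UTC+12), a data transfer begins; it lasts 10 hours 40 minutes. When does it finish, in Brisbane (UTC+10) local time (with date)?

22:09 on November 10

Convert start to UTC: 13:29 − 12:00 = 01:29 UTC on Nov 10.
Add 10 hours 40 minutes duration → 12:09 UTC.
Brisbane is UTC+10:00, so local end time = 12:09 + 10:00 = 22:09 on Nov 10.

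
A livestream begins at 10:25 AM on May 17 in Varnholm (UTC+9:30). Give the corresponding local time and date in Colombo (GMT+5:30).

In UTC: 10:25 AM − 9:30 = 12:55 AM on May 17.
Colombo is UTC+5:30: 12:55 AM + 5:30 = 6:25 AM on May 17.

6:25 AM on May 17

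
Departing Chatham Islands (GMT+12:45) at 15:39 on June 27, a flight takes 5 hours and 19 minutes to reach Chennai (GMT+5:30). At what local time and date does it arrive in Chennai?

Chennai is 7:15 behind Chatham Islands.
After 5 hours and 19 minutes it is 20:58 in Chatham Islands.
Shift by the zone difference: 20:58 − 7:15 = 13:43 on Jun 27 in Chennai.

13:43 on June 27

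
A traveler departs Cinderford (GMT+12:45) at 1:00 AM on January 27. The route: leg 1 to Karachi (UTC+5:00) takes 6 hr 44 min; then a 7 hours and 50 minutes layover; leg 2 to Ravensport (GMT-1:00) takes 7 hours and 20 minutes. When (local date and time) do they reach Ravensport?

9:09 AM on January 27

Convert departure to UTC: 1:00 AM − 12:45 = 12:15 PM UTC on Jan 26.
Add 6 hours and 44 minutes leg 1 → 6:59 PM UTC.
Add 7 hours and 50 minutes layover in Karachi → 2:49 AM UTC (Jan 27).
Add 7 hours 20 minutes leg 2 → 10:09 AM UTC.
Ravensport is UTC−1:00, so local arrival = 10:09 AM − 1:00 = 9:09 AM on Jan 27.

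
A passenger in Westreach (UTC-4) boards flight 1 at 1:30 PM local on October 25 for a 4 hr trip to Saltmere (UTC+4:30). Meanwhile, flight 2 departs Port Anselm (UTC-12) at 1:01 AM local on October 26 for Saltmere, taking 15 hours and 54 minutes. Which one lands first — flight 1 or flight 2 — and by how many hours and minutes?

the first, by 31 hours 25 minutes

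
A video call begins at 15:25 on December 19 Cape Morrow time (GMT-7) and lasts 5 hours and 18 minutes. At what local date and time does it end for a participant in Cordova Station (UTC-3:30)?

Convert start to UTC: 15:25 + 7:00 = 22:25 UTC on Dec 19.
Add 5 hours and 18 minutes duration → 03:43 UTC (Dec 20).
Cordova Station is UTC−3:30, so local end time = 03:43 − 3:30 = 00:13 on Dec 20.

00:13 on December 20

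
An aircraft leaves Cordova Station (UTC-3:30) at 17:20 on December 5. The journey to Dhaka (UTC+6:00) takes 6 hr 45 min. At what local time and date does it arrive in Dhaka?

Convert departure to UTC: 17:20 + 3:30 = 20:50 UTC on Dec 5.
Add 6 hours and 45 minutes travel time → 03:35 UTC (Dec 6).
Dhaka is UTC+6:00, so local arrival = 03:35 + 6:00 = 09:35 on Dec 6.

09:35 on December 6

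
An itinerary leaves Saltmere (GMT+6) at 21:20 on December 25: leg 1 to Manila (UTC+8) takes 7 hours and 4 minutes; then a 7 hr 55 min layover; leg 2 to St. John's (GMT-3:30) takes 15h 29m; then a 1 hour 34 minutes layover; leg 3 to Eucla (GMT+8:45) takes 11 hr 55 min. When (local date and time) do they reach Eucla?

Convert departure to UTC: 21:20 − 6:00 = 15:20 UTC on Dec 25.
Add 7 hours 4 minutes leg 1 → 22:24 UTC.
Add 7 hours and 55 minutes layover in Manila → 06:19 UTC (Dec 26).
Add 15 hours and 29 minutes leg 2 → 21:48 UTC.
Add 1 hour and 34 minutes layover in St. John's → 23:22 UTC.
Add 11 hours and 55 minutes leg 3 → 11:17 UTC (Dec 27).
Eucla is UTC+8:45, so local arrival = 11:17 + 8:45 = 20:02 on Dec 27.

20:02 on December 27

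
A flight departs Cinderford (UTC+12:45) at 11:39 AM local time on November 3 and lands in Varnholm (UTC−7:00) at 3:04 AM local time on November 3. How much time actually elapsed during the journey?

11 hours 10 minutes

Departure in UTC: 11:39 AM − 12:45 = 10:54 PM on Nov 2.
Arrival in UTC: 3:04 AM + 7:00 = 10:04 AM on Nov 3.
Elapsed = 10:04 AM − 10:54 PM (+1 day) = 11 hours 10 minutes.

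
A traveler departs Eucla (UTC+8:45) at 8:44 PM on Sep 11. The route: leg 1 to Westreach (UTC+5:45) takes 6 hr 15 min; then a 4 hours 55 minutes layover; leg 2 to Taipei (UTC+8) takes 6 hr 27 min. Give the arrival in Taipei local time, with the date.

Convert departure to UTC: 8:44 PM − 8:45 = 11:59 AM UTC on Sep 11.
Add 6 hours 15 minutes leg 1 → 6:14 PM UTC.
Add 4 hours and 55 minutes layover in Westreach → 11:09 PM UTC.
Add 6 hours 27 minutes leg 2 → 5:36 AM UTC (Sep 12).
Taipei is UTC+8:00, so local arrival = 5:36 AM + 8:00 = 1:36 PM on Sep 12.

1:36 PM on September 12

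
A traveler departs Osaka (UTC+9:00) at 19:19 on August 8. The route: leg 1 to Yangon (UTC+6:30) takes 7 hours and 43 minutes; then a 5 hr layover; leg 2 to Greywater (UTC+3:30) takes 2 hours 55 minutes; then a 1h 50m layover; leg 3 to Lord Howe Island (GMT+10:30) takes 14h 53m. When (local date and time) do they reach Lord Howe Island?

Convert departure to UTC: 19:19 − 9:00 = 10:19 UTC on Aug 8.
Add 7 hours 43 minutes leg 1 → 18:02 UTC.
Add 5 hours layover in Yangon → 23:02 UTC.
Add 2 hours 55 minutes leg 2 → 01:57 UTC (Aug 9).
Add 1 hour 50 minutes layover in Greywater → 03:47 UTC.
Add 14 hours and 53 minutes leg 3 → 18:40 UTC.
Lord Howe Island is UTC+10:30, so local arrival = 18:40 + 10:30 = 05:10 on Aug 10.

05:10 on August 10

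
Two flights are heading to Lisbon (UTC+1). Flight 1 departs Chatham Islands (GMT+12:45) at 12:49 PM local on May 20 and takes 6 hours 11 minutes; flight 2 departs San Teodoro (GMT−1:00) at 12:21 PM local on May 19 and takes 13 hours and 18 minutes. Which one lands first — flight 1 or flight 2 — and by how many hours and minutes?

the second, by 3 hours 36 minutes

Flight 1 in UTC: 12:49 PM − 12:45 = 12:04 AM on May 20.
+6 hours and 11 minutes → arrive 6:15 AM UTC on May 20.
Flight 2 in UTC: 12:21 PM + 1:00 = 1:21 PM on May 19.
+13 hours and 18 minutes → arrive 2:39 AM UTC on May 20.
Flight 2 lands earlier by 3 hours 36 minutes.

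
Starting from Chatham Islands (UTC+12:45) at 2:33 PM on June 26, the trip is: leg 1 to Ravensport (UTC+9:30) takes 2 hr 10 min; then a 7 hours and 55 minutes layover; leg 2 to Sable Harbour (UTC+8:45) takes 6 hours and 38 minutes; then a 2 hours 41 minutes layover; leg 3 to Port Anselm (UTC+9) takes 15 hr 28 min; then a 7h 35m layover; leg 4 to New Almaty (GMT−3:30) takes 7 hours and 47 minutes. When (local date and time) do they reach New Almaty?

12:32 AM on June 28

Convert departure to UTC: 2:33 PM − 12:45 = 1:48 AM UTC on Jun 26.
Add 2 hours 10 minutes leg 1 → 3:58 AM UTC.
Add 7 hours and 55 minutes layover in Ravensport → 11:53 AM UTC.
Add 6 hours 38 minutes leg 2 → 6:31 PM UTC.
Add 2 hours 41 minutes layover in Sable Harbour → 9:12 PM UTC.
Add 15 hours and 28 minutes leg 3 → 12:40 PM UTC (Jun 27).
Add 7 hours and 35 minutes layover in Port Anselm → 8:15 PM UTC.
Add 7 hours 47 minutes leg 4 → 4:02 AM UTC (Jun 28).
New Almaty is UTC−3:30, so local arrival = 4:02 AM − 3:30 = 12:32 AM on Jun 28.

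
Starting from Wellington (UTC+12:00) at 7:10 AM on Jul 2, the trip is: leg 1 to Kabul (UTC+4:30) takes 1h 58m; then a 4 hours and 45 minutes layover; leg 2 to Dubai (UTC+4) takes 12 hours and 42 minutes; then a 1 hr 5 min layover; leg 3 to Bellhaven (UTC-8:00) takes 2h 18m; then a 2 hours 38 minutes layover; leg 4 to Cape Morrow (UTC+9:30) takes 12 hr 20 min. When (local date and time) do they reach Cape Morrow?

Convert departure to UTC: 7:10 AM − 12:00 = 7:10 PM UTC on Jul 1.
Add 1 hour 58 minutes leg 1 → 9:08 PM UTC.
Add 4 hours and 45 minutes layover in Kabul → 1:53 AM UTC (Jul 2).
Add 12 hours and 42 minutes leg 2 → 2:35 PM UTC.
Add 1 hour and 5 minutes layover in Dubai → 3:40 PM UTC.
Add 2 hours and 18 minutes leg 3 → 5:58 PM UTC.
Add 2 hours and 38 minutes layover in Bellhaven → 8:36 PM UTC.
Add 12 hours 20 minutes leg 4 → 8:56 AM UTC (Jul 3).
Cape Morrow is UTC+9:30, so local arrival = 8:56 AM + 9:30 = 6:26 PM on Jul 3.

6:26 PM on July 3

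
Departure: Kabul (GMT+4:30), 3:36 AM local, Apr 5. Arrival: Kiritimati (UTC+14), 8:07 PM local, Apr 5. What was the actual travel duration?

7 hours 1 minute

Departure in UTC: 3:36 AM − 4:30 = 11:06 PM on Apr 4.
Arrival in UTC: 8:07 PM − 14:00 = 6:07 AM on Apr 5.
Elapsed = 6:07 AM − 11:06 PM (+1 day) = 7 hours 1 minute.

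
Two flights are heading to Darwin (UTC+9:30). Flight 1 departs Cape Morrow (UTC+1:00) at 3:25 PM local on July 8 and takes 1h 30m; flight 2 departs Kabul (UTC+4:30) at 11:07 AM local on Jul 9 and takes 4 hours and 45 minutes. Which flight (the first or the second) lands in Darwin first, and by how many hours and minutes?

Flight 1 in UTC: 3:25 PM − 1:00 = 2:25 PM on Jul 8.
+1 hour and 30 minutes → arrive 3:55 PM UTC on Jul 8.
Flight 2 in UTC: 11:07 AM − 4:30 = 6:37 AM on Jul 9.
+4 hours 45 minutes → arrive 11:22 AM UTC on Jul 9.
Flight 1 lands earlier by 19 hours 27 minutes.

the first, by 19 hours 27 minutes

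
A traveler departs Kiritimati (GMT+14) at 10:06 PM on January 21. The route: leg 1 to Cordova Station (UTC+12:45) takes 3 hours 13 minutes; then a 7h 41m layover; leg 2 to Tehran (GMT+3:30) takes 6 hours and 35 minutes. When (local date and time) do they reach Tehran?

Convert departure to UTC: 10:06 PM − 14:00 = 8:06 AM UTC on Jan 21.
Add 3 hours 13 minutes leg 1 → 11:19 AM UTC.
Add 7 hours 41 minutes layover in Cordova Station → 7:00 PM UTC.
Add 6 hours and 35 minutes leg 2 → 1:35 AM UTC (Jan 22).
Tehran is UTC+3:30, so local arrival = 1:35 AM + 3:30 = 5:05 AM on Jan 22.

5:05 AM on January 22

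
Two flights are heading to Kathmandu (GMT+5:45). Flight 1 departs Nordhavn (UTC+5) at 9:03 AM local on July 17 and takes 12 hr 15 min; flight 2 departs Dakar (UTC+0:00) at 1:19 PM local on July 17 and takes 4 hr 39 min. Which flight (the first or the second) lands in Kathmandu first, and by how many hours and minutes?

Flight 1 in UTC: 9:03 AM − 5:00 = 4:03 AM on Jul 17.
+12 hours 15 minutes → arrive 4:18 PM UTC on Jul 17.
Flight 2 departs at 1:19 PM UTC (Jul 17).
+4 hours and 39 minutes → arrive 5:58 PM UTC on Jul 17.
Flight 1 lands earlier by 1 hour 40 minutes.

the first, by 1 hour 40 minutes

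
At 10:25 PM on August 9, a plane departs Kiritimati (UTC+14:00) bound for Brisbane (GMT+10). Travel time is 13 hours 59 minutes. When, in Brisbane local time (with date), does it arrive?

8:24 AM on August 10

Convert departure to UTC: 10:25 PM − 14:00 = 8:25 AM UTC on Aug 9.
Add 13 hours 59 minutes travel time → 10:24 PM UTC.
Brisbane is UTC+10:00, so local arrival = 10:24 PM + 10:00 = 8:24 AM on Aug 10.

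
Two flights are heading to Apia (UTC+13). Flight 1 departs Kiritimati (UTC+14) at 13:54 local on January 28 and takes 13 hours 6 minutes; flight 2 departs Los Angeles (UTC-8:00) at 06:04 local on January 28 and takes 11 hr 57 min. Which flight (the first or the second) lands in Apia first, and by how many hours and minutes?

the first, by 13 hours 1 minute

Flight 1 in UTC: 13:54 − 14:00 = 23:54 on Jan 27.
+13 hours and 6 minutes → arrive 13:00 UTC on Jan 28.
Flight 2 in UTC: 06:04 + 8:00 = 14:04 on Jan 28.
+11 hours 57 minutes → arrive 02:01 UTC on Jan 29.
Flight 1 lands earlier by 13 hours 1 minute.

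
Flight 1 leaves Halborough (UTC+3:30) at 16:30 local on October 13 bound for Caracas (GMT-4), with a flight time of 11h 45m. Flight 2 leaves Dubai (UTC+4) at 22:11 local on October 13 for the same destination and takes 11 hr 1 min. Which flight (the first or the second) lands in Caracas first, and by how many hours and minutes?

the first, by 4 hours 27 minutes

Flight 1 in UTC: 16:30 − 3:30 = 13:00 on Oct 13.
+11 hours 45 minutes → arrive 00:45 UTC on Oct 14.
Flight 2 in UTC: 22:11 − 4:00 = 18:11 on Oct 13.
+11 hours and 1 minute → arrive 05:12 UTC on Oct 14.
Flight 1 lands earlier by 4 hours 27 minutes.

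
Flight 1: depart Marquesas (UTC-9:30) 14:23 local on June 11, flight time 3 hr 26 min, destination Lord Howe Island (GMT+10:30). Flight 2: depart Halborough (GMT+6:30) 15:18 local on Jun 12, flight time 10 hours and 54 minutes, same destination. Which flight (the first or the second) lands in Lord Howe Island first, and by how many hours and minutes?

the first, by 16 hours 23 minutes

Flight 1 in UTC: 14:23 + 9:30 = 23:53 on Jun 11.
+3 hours and 26 minutes → arrive 03:19 UTC on Jun 12.
Flight 2 in UTC: 15:18 − 6:30 = 08:48 on Jun 12.
+10 hours and 54 minutes → arrive 19:42 UTC on Jun 12.
Flight 1 lands earlier by 16 hours 23 minutes.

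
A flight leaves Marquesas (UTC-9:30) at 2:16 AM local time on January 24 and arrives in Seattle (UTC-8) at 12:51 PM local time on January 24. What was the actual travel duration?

Seattle is 1:30 ahead of Marquesas.
Clock-face elapsed time (ignoring zones) is 10 hours 35 minutes.
Actual elapsed = 10 hours 35 minutes − 1:30 = 9 hours 5 minutes.

9 hours 5 minutes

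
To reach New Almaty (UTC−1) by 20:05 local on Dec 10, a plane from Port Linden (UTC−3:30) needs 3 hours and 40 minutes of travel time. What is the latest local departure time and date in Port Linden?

13:55 on December 10

Target arrival in UTC: 20:05 + 1:00 = 21:05 on Dec 10.
Subtract 3 hours 40 minutes → departure 17:25 UTC on Dec 10.
Port Linden is UTC−3:30: 17:25 − 3:30 = 13:55 on Dec 10.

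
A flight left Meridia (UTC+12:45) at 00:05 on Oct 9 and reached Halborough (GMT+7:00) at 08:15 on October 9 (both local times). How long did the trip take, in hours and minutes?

13 hours 55 minutes

Halborough is 5:45 behind Meridia.
Clock-face elapsed time (ignoring zones) is 8 hours 10 minutes.
Actual elapsed = 8 hours 10 minutes + 5:45 = 13 hours 55 minutes.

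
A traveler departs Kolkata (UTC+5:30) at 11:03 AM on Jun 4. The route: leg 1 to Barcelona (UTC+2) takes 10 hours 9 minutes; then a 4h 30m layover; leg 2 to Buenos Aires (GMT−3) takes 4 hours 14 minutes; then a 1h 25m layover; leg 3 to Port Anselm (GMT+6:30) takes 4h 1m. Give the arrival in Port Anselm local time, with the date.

12:22 PM on June 5

Convert departure to UTC: 11:03 AM − 5:30 = 5:33 AM UTC on Jun 4.
Add 10 hours 9 minutes leg 1 → 3:42 PM UTC.
Add 4 hours 30 minutes layover in Barcelona → 8:12 PM UTC.
Add 4 hours and 14 minutes leg 2 → 12:26 AM UTC (Jun 5).
Add 1 hour and 25 minutes layover in Buenos Aires → 1:51 AM UTC.
Add 4 hours and 1 minute leg 3 → 5:52 AM UTC.
Port Anselm is UTC+6:30, so local arrival = 5:52 AM + 6:30 = 12:22 PM on Jun 5.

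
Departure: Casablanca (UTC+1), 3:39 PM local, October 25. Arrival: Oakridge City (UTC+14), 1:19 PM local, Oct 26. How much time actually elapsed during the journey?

8 hours 40 minutes

Departure in UTC: 3:39 PM − 1:00 = 2:39 PM on Oct 25.
Arrival in UTC: 1:19 PM − 14:00 = 11:19 PM on Oct 25.
Elapsed = 11:19 PM − 2:39 PM = 8 hours 40 minutes.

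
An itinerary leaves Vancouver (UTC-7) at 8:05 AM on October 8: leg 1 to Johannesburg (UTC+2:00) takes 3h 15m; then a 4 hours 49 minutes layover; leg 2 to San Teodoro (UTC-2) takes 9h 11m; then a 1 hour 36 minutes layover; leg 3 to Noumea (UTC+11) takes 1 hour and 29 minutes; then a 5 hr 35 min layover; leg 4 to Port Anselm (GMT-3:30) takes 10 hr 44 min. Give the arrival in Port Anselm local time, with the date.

12:14 AM on October 10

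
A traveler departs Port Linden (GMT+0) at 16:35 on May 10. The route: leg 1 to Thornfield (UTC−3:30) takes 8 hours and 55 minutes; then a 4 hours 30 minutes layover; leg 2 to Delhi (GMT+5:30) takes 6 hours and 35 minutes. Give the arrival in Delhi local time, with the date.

Port Linden is at UTC+0, so departure is already 16:35 UTC on May 10.
Add 8 hours and 55 minutes leg 1 → 01:30 UTC (May 11).
Add 4 hours 30 minutes layover in Thornfield → 06:00 UTC.
Add 6 hours 35 minutes leg 2 → 12:35 UTC.
Delhi is UTC+5:30, so local arrival = 12:35 + 5:30 = 18:05 on May 11.

18:05 on May 11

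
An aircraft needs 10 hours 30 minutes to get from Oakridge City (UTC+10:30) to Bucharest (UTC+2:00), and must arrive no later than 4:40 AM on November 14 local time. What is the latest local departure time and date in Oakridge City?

2:40 AM on Nov 14

Target arrival in UTC: 4:40 AM − 2:00 = 2:40 AM on Nov 14.
Subtract 10 hours and 30 minutes → departure 4:10 PM UTC on Nov 13.
Oakridge City is UTC+10:30: 4:10 PM + 10:30 = 2:40 AM on Nov 14.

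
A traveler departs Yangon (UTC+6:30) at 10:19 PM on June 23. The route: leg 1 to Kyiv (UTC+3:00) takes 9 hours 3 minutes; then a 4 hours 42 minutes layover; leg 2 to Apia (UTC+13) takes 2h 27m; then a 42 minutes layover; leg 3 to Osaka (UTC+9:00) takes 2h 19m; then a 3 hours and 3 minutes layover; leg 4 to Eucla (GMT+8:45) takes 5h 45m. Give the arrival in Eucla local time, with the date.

4:35 AM on June 25

Convert departure to UTC: 10:19 PM − 6:30 = 3:49 PM UTC on Jun 23.
Add 9 hours 3 minutes leg 1 → 12:52 AM UTC (Jun 24).
Add 4 hours 42 minutes layover in Kyiv → 5:34 AM UTC.
Add 2 hours 27 minutes leg 2 → 8:01 AM UTC.
Add 42 minutes layover in Apia → 8:43 AM UTC.
Add 2 hours 19 minutes leg 3 → 11:02 AM UTC.
Add 3 hours 3 minutes layover in Osaka → 2:05 PM UTC.
Add 5 hours 45 minutes leg 4 → 7:50 PM UTC.
Eucla is UTC+8:45, so local arrival = 7:50 PM + 8:45 = 4:35 AM on Jun 25.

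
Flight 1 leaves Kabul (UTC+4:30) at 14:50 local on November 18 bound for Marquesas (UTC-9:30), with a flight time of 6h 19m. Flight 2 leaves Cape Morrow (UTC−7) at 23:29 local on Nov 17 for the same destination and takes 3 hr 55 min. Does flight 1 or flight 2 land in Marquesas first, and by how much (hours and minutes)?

Flight 1 in UTC: 14:50 − 4:30 = 10:20 on Nov 18.
+6 hours and 19 minutes → arrive 16:39 UTC on Nov 18.
Flight 2 in UTC: 23:29 + 7:00 = 06:29 on Nov 18.
+3 hours 55 minutes → arrive 10:24 UTC on Nov 18.
Flight 2 lands earlier by 6 hours 15 minutes.

the second, by 6 hours 15 minutes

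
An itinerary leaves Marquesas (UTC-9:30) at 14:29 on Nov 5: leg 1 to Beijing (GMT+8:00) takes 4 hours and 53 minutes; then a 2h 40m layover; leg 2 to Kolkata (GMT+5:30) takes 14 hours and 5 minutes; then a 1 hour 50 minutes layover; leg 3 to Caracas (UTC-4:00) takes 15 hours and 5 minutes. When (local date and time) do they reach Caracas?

Convert departure to UTC: 14:29 + 9:30 = 23:59 UTC on Nov 5.
Add 4 hours 53 minutes leg 1 → 04:52 UTC (Nov 6).
Add 2 hours 40 minutes layover in Beijing → 07:32 UTC.
Add 14 hours and 5 minutes leg 2 → 21:37 UTC.
Add 1 hour 50 minutes layover in Kolkata → 23:27 UTC.
Add 15 hours 5 minutes leg 3 → 14:32 UTC (Nov 7).
Caracas is UTC−4:00, so local arrival = 14:32 − 4:00 = 10:32 on Nov 7.

10:32 on November 7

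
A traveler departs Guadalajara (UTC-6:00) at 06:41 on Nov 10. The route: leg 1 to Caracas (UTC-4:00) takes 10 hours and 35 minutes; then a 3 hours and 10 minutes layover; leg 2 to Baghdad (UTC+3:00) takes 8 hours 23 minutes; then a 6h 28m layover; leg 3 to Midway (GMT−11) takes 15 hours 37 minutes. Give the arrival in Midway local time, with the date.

21:54 on Nov 11

Convert departure to UTC: 06:41 + 6:00 = 12:41 UTC on Nov 10.
Add 10 hours 35 minutes leg 1 → 23:16 UTC.
Add 3 hours and 10 minutes layover in Caracas → 02:26 UTC (Nov 11).
Add 8 hours and 23 minutes leg 2 → 10:49 UTC.
Add 6 hours 28 minutes layover in Baghdad → 17:17 UTC.
Add 15 hours and 37 minutes leg 3 → 08:54 UTC (Nov 12).
Midway is UTC−11:00, so local arrival = 08:54 − 11:00 = 21:54 on Nov 11.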